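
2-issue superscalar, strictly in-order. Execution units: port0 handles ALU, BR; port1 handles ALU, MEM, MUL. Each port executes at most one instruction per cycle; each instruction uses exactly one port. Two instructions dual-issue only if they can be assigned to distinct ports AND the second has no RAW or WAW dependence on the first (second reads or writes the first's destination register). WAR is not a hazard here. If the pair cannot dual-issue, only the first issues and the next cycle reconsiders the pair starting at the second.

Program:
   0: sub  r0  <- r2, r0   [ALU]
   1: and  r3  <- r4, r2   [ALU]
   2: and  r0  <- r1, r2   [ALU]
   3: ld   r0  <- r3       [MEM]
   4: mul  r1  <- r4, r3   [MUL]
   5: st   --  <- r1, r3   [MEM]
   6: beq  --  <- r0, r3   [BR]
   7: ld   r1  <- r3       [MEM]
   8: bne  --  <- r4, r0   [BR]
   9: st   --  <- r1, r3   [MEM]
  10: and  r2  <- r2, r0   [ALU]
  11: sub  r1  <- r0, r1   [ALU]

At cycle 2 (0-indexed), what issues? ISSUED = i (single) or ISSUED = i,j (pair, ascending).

ISSUED = 3

t=0 i0/i1:sub and ; pair
t=1 i2:and ; WAW r0
t=2 i3:ld ; no-port MEM/MUL
t=3 i4:mul ; no-port MUL/MEM
t=4 i5/i6:st beq ; pair
t=5 i7/i8:ld bne ; pair
t=6 i9/i10:st and ; pair
t=7 i11:sub ; tail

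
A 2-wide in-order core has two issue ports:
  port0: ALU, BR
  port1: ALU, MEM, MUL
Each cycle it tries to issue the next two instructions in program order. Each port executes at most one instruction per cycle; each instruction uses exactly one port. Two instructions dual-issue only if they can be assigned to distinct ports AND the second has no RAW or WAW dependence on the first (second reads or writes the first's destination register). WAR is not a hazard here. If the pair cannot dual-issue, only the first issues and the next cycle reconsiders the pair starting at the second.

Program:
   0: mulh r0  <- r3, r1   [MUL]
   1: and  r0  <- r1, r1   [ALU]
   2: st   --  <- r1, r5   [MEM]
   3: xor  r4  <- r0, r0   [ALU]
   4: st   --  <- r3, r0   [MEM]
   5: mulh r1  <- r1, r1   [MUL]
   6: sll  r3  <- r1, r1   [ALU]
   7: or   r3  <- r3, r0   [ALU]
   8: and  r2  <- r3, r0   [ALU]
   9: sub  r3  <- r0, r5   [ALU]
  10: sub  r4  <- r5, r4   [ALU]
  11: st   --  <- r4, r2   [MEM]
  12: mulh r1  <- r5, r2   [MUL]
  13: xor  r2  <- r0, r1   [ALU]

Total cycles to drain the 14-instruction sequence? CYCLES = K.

c0: i0 mulh.MUL  WAW r0
c1: i1,i2 and.ALU+st.MEM  pair
c2: i3,i4 xor.ALU+st.MEM  pair
c3: i5 mulh.MUL  RAW r1
c4: i6 sll.ALU  RAW+WAW r3
c5: i7 or.ALU  RAW r3
c6: i8,i9 and.ALU+sub.ALU  pair
c7: i10 sub.ALU  RAW r4
c8: i11 st.MEM  no-port MEM/MUL
c9: i12 mulh.MUL  RAW r1
c10: i13 xor.ALU  tail

CYCLES = 11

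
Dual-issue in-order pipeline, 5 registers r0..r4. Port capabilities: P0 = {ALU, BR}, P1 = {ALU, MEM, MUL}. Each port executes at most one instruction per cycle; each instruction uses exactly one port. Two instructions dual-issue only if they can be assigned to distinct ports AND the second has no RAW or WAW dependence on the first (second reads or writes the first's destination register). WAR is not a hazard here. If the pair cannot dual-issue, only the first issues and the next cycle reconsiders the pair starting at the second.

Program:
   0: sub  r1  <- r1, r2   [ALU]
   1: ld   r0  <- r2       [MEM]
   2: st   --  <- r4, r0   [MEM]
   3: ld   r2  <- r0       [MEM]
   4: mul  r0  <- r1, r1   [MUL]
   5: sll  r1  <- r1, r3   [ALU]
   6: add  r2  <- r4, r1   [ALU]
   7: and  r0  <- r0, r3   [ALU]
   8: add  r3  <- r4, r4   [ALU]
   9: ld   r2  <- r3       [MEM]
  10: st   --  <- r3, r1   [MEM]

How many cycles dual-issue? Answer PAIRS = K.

PAIRS = 3

#0 head=0: sub.ALU/ld.MEM i0/i1 2-wide
#1 head=2: st.MEM i2 no-port MEM/MEM
#2 head=3: ld.MEM i3 no-port MEM/MUL
#3 head=4: mul.MUL/sll.ALU i4/i5 2-wide
#4 head=6: add.ALU/and.ALU i6/i7 2-wide
#5 head=8: add.ALU i8 RAW r3
#6 head=9: ld.MEM i9 no-port MEM/MEM
#7 head=10: st.MEM i10 tail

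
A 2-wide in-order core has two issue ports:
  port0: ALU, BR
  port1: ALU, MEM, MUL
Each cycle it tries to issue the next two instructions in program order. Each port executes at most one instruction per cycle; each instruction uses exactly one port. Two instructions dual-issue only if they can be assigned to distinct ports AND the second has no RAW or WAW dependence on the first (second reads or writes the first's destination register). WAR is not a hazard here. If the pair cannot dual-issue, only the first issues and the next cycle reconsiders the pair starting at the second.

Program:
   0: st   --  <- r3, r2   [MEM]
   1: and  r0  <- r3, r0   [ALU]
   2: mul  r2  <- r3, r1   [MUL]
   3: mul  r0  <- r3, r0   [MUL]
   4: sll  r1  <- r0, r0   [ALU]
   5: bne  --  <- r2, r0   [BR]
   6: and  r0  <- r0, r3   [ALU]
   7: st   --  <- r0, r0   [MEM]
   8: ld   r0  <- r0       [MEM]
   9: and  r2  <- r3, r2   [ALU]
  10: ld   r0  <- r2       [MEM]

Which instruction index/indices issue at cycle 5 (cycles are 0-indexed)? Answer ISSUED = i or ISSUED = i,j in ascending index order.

t=0 i0+i1:st and ; pair
t=1 i2:mul ; no-port MUL/MUL
t=2 i3:mul ; RAW r0
t=3 i4+i5:sll bne ; pair
t=4 i6:and ; RAW r0
t=5 i7:st ; no-port MEM/MEM
t=6 i8+i9:ld and ; pair
t=7 i10:ld ; tail

ISSUED = 7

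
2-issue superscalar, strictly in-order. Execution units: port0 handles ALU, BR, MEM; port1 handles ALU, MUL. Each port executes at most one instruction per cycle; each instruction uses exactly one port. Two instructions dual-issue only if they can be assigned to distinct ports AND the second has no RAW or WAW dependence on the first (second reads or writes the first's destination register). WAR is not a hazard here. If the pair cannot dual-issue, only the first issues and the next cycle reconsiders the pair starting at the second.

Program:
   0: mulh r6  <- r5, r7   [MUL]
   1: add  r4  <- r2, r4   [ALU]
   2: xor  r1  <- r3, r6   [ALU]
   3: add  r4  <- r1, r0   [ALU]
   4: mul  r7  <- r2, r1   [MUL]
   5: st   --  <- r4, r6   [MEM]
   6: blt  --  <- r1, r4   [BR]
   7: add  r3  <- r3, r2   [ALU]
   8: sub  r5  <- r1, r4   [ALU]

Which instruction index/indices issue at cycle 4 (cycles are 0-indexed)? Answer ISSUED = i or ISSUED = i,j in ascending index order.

0. mulh/add @i0/i1  | 2-wide
1. xor @i2  | RAW r1
2. add/mul @i3/i4  | 2-wide
3. st @i5  | no-port MEM/BR
4. blt/add @i6/i7  | 2-wide
5. sub @i8  | tail

ISSUED = 6,7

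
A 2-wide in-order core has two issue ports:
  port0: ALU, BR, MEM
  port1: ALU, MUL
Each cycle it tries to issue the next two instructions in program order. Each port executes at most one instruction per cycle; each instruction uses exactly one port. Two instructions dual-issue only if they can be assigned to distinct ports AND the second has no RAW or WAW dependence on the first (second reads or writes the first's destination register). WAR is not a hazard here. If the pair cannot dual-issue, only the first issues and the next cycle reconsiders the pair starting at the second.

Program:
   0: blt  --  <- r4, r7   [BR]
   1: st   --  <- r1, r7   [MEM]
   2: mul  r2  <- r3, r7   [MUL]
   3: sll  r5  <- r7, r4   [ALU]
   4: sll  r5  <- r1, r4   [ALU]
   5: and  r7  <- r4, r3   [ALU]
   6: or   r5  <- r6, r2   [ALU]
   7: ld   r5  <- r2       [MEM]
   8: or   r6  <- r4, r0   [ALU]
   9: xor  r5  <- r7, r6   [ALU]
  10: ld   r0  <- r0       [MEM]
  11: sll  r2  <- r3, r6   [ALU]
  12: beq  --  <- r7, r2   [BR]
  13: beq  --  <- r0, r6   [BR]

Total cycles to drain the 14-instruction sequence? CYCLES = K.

CYCLES = 10

  cy0 -> i0 (blt) no-port BR/MEM
  cy1 -> i1&i2 (st+mul) 2-wide
  cy2 -> i3 (sll) WAW r5
  cy3 -> i4&i5 (sll+and) 2-wide
  cy4 -> i6 (or) WAW r5
  cy5 -> i7&i8 (ld+or) 2-wide
  cy6 -> i9&i10 (xor+ld) 2-wide
  cy7 -> i11 (sll) RAW r2
  cy8 -> i12 (beq) no-port BR/BR
  cy9 -> i13 (beq) tail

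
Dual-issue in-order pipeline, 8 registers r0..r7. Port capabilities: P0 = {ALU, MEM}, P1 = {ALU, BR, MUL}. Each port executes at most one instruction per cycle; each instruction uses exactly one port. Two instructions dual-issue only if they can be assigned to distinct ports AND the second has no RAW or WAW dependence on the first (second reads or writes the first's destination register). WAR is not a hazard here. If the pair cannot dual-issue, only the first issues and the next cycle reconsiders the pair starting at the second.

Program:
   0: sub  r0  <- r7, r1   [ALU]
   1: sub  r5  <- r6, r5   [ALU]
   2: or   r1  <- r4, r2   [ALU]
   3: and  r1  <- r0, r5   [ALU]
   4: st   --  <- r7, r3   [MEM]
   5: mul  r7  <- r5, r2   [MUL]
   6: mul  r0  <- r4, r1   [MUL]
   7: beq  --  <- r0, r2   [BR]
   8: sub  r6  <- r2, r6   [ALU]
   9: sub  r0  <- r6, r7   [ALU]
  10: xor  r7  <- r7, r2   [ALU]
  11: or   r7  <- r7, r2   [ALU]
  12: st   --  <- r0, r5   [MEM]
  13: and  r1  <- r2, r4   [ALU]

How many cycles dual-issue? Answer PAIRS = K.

PAIRS = 5

[0] i0+i1  sub.ALU+sub.ALU  -- 2-wide
[1] i2  or.ALU  -- WAW r1
[2] i3+i4  and.ALU+st.MEM  -- 2-wide
[3] i5  mul.MUL  -- no-port MUL/MUL
[4] i6  mul.MUL  -- no-port MUL/BR
[5] i7+i8  beq.BR+sub.ALU  -- 2-wide
[6] i9+i10  sub.ALU+xor.ALU  -- 2-wide
[7] i11+i12  or.ALU+st.MEM  -- 2-wide
[8] i13  and.ALU  -- tail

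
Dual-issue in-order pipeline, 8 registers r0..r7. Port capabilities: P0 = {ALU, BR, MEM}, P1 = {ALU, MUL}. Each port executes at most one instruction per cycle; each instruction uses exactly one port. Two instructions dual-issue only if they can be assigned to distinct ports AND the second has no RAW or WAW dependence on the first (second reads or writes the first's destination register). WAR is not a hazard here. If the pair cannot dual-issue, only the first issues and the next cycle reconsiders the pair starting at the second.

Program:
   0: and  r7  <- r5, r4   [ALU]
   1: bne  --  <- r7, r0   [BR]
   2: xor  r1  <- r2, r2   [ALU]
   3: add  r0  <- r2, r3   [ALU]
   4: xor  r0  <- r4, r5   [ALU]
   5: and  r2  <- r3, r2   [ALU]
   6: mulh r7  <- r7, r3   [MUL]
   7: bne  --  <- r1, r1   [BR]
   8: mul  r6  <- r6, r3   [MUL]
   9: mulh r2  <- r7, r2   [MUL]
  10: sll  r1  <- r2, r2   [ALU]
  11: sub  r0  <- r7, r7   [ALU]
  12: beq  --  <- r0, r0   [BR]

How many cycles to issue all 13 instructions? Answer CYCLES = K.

  cy0 -> i0 (and.ALU) RAW r7
  cy1 -> i1,i2 (bne.BR/xor.ALU) pair
  cy2 -> i3 (add.ALU) WAW r0
  cy3 -> i4,i5 (xor.ALU/and.ALU) pair
  cy4 -> i6,i7 (mulh.MUL/bne.BR) pair
  cy5 -> i8 (mul.MUL) no-port MUL/MUL
  cy6 -> i9 (mulh.MUL) RAW r2
  cy7 -> i10,i11 (sll.ALU/sub.ALU) pair
  cy8 -> i12 (beq.BR) tail

CYCLES = 9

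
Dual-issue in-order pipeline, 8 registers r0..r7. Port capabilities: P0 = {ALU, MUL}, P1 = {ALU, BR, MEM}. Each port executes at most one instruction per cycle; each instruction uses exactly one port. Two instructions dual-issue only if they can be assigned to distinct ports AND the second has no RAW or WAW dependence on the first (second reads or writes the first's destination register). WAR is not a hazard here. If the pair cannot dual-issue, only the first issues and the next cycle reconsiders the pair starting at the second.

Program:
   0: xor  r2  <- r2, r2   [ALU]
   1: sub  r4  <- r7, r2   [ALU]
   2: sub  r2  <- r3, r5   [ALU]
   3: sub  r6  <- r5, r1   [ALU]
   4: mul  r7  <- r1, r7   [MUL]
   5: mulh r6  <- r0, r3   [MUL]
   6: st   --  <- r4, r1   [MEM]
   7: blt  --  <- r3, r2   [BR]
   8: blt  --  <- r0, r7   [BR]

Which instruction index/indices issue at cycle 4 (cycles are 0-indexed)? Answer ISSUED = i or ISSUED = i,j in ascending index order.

t=0 i0:xor.ALU ; RAW r2
t=1 i1,i2:sub.ALU sub.ALU ; dual
t=2 i3,i4:sub.ALU mul.MUL ; dual
t=3 i5,i6:mulh.MUL st.MEM ; dual
t=4 i7:blt.BR ; no-port BR/BR
t=5 i8:blt.BR ; tail

ISSUED = 7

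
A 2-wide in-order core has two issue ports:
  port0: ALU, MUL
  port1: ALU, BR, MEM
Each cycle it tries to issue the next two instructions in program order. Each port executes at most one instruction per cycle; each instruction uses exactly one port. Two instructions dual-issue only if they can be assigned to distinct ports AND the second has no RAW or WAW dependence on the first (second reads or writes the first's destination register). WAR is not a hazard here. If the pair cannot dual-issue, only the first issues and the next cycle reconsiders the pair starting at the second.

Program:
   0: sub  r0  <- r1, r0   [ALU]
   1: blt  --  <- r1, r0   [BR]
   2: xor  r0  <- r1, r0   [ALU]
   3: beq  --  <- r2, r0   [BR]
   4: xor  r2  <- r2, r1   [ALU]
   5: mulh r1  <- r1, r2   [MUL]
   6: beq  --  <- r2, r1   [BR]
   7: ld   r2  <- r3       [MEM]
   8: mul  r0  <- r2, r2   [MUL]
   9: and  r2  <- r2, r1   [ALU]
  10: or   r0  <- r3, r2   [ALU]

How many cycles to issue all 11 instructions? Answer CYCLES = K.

CYCLES = 8

0. sub @i0  | RAW r0
1. blt xor @i1&i2  | dual
2. beq xor @i3&i4  | dual
3. mulh @i5  | RAW r1
4. beq @i6  | no-port BR/MEM
5. ld @i7  | RAW r2
6. mul and @i8&i9  | dual
7. or @i10  | tail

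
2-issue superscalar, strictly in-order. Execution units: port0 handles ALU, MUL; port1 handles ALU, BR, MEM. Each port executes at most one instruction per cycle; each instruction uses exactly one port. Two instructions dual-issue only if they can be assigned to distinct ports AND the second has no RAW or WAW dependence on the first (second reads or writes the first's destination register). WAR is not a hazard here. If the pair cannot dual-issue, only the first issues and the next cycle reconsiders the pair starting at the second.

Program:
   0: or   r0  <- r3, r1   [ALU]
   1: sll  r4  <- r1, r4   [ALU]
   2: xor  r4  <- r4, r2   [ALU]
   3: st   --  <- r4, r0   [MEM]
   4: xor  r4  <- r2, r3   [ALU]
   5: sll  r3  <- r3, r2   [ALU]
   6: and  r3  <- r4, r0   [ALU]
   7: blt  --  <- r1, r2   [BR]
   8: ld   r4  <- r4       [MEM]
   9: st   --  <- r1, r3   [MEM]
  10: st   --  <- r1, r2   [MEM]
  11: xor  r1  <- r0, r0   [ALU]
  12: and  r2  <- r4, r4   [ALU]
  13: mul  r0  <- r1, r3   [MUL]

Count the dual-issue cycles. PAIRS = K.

PAIRS = 5

c0: i0,i1 or/sll  pair
c1: i2 xor  RAW r4
c2: i3,i4 st/xor  pair
c3: i5 sll  WAW r3
c4: i6,i7 and/blt  pair
c5: i8 ld  no-port MEM/MEM
c6: i9 st  no-port MEM/MEM
c7: i10,i11 st/xor  pair
c8: i12,i13 and/mul  pair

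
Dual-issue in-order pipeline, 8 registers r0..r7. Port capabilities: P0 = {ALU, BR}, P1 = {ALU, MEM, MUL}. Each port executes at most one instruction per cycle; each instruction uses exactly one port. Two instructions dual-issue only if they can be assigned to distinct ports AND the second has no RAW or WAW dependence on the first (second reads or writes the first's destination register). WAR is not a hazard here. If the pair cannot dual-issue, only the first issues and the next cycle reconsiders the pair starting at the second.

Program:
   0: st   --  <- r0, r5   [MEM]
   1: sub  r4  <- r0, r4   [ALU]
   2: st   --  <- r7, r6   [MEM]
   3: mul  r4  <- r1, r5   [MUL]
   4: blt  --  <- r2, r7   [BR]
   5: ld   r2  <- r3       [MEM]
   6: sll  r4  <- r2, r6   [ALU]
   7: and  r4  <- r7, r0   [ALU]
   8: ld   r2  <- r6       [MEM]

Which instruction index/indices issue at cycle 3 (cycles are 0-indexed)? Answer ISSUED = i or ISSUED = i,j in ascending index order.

#0 head=0: st.MEM sub.ALU i0&i1 pair
#1 head=2: st.MEM i2 no-port MEM/MUL
#2 head=3: mul.MUL blt.BR i3&i4 pair
#3 head=5: ld.MEM i5 RAW r2
#4 head=6: sll.ALU i6 WAW r4
#5 head=7: and.ALU ld.MEM i7&i8 pair

ISSUED = 5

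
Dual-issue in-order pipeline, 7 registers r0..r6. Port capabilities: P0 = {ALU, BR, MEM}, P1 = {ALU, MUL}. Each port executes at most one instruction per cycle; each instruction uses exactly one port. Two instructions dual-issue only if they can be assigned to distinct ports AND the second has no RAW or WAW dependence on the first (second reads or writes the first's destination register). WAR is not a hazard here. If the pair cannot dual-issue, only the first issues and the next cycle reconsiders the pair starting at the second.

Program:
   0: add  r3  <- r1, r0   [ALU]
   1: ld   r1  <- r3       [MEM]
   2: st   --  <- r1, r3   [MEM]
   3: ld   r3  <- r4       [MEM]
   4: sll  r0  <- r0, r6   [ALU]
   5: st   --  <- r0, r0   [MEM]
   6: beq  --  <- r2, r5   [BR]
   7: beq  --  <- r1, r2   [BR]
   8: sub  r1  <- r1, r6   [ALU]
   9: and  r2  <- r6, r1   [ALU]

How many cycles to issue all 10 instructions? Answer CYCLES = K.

t=0 i0:add ; RAW r3
t=1 i1:ld ; no-port MEM/MEM
t=2 i2:st ; no-port MEM/MEM
t=3 i3+i4:ld+sll ; 2-wide
t=4 i5:st ; no-port MEM/BR
t=5 i6:beq ; no-port BR/BR
t=6 i7+i8:beq+sub ; 2-wide
t=7 i9:and ; tail

CYCLES = 8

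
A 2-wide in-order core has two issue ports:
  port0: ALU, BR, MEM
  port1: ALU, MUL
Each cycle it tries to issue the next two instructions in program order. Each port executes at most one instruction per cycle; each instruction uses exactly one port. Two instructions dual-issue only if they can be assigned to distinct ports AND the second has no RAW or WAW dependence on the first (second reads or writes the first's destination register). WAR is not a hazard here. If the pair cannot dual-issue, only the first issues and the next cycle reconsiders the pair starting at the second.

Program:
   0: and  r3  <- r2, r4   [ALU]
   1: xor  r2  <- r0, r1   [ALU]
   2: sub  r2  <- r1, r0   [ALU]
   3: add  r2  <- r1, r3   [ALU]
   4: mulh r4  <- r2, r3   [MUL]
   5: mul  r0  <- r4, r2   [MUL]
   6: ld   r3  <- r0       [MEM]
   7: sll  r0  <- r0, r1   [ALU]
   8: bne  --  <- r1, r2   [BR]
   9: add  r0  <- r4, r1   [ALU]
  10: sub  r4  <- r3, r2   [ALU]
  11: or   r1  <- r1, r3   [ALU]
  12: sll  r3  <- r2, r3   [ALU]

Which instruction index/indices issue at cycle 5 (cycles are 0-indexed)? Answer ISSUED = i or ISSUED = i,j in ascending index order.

ISSUED = 6,7

[0] i0&i1  and.ALU;xor.ALU  -- dual
[1] i2  sub.ALU  -- WAW r2
[2] i3  add.ALU  -- RAW r2
[3] i4  mulh.MUL  -- no-port MUL/MUL
[4] i5  mul.MUL  -- RAW r0
[5] i6&i7  ld.MEM;sll.ALU  -- dual
[6] i8&i9  bne.BR;add.ALU  -- dual
[7] i10&i11  sub.ALU;or.ALU  -- dual
[8] i12  sll.ALU  -- tail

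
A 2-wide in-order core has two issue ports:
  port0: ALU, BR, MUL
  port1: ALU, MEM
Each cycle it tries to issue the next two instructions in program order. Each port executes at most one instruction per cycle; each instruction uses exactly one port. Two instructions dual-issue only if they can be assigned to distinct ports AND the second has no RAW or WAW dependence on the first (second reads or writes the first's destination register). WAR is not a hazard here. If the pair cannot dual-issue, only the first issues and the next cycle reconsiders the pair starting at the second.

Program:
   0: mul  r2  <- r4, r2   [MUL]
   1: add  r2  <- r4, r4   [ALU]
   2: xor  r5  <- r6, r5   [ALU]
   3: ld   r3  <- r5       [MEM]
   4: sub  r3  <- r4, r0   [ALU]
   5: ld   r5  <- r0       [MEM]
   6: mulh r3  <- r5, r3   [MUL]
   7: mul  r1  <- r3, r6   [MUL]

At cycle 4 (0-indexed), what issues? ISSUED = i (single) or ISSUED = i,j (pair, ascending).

  cy0 -> i0 (mul) WAW r2
  cy1 -> i1,i2 (add xor) 2-wide
  cy2 -> i3 (ld) WAW r3
  cy3 -> i4,i5 (sub ld) 2-wide
  cy4 -> i6 (mulh) no-port MUL/MUL
  cy5 -> i7 (mul) tail

ISSUED = 6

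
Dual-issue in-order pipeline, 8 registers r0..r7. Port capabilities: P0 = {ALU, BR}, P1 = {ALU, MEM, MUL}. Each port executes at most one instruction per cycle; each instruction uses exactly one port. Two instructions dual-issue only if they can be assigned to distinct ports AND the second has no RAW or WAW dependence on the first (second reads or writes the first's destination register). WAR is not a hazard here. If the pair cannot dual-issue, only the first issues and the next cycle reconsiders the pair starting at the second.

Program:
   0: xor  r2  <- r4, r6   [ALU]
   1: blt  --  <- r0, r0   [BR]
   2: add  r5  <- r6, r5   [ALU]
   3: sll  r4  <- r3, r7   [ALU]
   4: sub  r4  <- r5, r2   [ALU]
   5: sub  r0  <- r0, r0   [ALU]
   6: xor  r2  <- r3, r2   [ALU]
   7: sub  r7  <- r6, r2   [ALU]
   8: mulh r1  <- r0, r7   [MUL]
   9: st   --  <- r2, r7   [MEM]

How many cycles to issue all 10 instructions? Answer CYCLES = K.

CYCLES = 7

0. xor;blt @i0&i1  | pair
1. add;sll @i2&i3  | pair
2. sub;sub @i4&i5  | pair
3. xor @i6  | RAW r2
4. sub @i7  | RAW r7
5. mulh @i8  | no-port MUL/MEM
6. st @i9  | tail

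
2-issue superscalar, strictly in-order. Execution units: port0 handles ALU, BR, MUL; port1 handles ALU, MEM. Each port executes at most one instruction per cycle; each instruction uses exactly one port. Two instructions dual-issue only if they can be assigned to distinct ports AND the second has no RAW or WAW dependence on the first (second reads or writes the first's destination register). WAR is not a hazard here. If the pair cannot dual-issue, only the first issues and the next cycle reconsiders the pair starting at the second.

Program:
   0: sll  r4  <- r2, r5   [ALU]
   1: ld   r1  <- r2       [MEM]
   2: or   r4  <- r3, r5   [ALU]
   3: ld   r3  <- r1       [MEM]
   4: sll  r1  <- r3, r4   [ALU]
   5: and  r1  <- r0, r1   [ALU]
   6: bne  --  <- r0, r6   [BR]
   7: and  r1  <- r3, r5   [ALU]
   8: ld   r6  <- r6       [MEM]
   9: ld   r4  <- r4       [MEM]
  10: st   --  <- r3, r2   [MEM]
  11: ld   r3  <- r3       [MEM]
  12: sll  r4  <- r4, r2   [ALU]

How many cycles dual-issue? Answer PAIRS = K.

0. sll/ld @i0+i1  | 2-wide
1. or/ld @i2+i3  | 2-wide
2. sll @i4  | RAW+WAW r1
3. and/bne @i5+i6  | 2-wide
4. and/ld @i7+i8  | 2-wide
5. ld @i9  | no-port MEM/MEM
6. st @i10  | no-port MEM/MEM
7. ld/sll @i11+i12  | 2-wide

PAIRS = 5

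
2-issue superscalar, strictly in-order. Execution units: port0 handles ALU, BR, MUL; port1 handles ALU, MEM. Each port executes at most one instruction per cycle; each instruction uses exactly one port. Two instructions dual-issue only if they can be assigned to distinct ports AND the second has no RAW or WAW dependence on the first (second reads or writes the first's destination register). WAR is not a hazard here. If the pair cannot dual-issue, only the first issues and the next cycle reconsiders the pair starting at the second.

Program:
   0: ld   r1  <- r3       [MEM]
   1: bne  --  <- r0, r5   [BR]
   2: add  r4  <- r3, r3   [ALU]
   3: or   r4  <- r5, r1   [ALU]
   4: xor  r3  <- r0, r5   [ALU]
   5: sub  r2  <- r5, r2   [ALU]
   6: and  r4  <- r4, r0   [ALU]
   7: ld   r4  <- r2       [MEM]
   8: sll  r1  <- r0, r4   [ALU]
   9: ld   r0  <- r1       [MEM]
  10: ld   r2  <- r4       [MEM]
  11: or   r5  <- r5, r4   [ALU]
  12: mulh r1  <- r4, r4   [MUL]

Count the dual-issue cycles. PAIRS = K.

PAIRS = 4

  cy0 -> i0,i1 (ld+bne) dual
  cy1 -> i2 (add) WAW r4
  cy2 -> i3,i4 (or+xor) dual
  cy3 -> i5,i6 (sub+and) dual
  cy4 -> i7 (ld) RAW r4
  cy5 -> i8 (sll) RAW r1
  cy6 -> i9 (ld) no-port MEM/MEM
  cy7 -> i10,i11 (ld+or) dual
  cy8 -> i12 (mulh) tail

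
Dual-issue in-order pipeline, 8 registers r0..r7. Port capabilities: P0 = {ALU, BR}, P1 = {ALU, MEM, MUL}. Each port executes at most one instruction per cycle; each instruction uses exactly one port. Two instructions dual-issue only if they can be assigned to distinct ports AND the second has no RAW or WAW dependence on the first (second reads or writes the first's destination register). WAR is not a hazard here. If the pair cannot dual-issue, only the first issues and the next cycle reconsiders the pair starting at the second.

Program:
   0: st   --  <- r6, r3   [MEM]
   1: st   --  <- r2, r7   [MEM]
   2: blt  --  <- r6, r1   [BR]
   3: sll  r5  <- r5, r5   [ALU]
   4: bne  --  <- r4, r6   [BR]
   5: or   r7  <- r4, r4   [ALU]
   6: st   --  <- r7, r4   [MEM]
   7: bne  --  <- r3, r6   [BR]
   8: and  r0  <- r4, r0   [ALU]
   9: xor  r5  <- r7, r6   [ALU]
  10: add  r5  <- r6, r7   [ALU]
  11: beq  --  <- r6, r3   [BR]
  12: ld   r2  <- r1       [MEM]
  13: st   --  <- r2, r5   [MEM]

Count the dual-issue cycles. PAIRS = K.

0. st @i0  | no-port MEM/MEM
1. st;blt @i1+i2  | 2-wide
2. sll;bne @i3+i4  | 2-wide
3. or @i5  | RAW r7
4. st;bne @i6+i7  | 2-wide
5. and;xor @i8+i9  | 2-wide
6. add;beq @i10+i11  | 2-wide
7. ld @i12  | no-port MEM/MEM
8. st @i13  | tail

PAIRS = 5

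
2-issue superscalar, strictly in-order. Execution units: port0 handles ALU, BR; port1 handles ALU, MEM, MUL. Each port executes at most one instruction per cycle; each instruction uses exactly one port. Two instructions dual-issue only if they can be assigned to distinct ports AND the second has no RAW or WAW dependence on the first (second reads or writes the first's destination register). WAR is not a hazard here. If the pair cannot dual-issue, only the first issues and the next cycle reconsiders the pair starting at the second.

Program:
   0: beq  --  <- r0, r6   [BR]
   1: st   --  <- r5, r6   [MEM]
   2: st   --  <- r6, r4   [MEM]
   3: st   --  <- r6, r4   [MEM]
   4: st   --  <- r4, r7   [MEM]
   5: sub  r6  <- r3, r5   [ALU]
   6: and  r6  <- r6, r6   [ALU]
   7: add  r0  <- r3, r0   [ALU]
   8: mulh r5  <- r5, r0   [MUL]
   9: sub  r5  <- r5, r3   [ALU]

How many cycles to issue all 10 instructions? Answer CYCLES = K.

CYCLES = 7

#0 head=0: beq st i0,i1 2-wide
#1 head=2: st i2 no-port MEM/MEM
#2 head=3: st i3 no-port MEM/MEM
#3 head=4: st sub i4,i5 2-wide
#4 head=6: and add i6,i7 2-wide
#5 head=8: mulh i8 RAW+WAW r5
#6 head=9: sub i9 tail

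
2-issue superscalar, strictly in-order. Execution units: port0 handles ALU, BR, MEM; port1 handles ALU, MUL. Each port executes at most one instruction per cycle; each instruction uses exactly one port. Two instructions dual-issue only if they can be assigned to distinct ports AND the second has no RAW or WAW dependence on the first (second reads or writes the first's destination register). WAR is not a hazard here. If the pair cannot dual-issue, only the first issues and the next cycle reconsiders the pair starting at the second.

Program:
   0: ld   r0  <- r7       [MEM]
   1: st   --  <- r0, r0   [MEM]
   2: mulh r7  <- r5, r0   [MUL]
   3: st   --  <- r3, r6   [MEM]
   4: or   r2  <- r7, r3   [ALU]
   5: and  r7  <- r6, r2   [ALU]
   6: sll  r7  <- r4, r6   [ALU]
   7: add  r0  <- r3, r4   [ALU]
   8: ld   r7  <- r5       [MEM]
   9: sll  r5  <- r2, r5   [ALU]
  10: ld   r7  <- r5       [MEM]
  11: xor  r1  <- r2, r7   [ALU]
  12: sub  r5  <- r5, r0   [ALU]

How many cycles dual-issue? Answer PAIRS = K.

PAIRS = 5

t=0 i0:ld ; no-port MEM/MEM
t=1 i1,i2:st mulh ; pair
t=2 i3,i4:st or ; pair
t=3 i5:and ; WAW r7
t=4 i6,i7:sll add ; pair
t=5 i8,i9:ld sll ; pair
t=6 i10:ld ; RAW r7
t=7 i11,i12:xor sub ; pair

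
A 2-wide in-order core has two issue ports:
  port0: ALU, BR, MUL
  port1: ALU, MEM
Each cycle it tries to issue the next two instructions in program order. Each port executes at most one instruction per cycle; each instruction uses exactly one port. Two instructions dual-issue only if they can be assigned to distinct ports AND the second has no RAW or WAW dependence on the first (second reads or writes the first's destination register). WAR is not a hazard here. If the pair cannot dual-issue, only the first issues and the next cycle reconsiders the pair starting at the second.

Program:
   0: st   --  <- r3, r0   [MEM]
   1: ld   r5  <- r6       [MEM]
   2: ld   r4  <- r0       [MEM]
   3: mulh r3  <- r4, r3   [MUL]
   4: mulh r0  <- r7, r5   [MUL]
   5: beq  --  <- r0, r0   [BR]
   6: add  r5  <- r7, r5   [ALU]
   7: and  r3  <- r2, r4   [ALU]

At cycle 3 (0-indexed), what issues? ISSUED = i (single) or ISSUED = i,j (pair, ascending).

ISSUED = 3

0. st @i0  | no-port MEM/MEM
1. ld @i1  | no-port MEM/MEM
2. ld @i2  | RAW r4
3. mulh @i3  | no-port MUL/MUL
4. mulh @i4  | no-port MUL/BR
5. beq;add @i5&i6  | dual
6. and @i7  | tail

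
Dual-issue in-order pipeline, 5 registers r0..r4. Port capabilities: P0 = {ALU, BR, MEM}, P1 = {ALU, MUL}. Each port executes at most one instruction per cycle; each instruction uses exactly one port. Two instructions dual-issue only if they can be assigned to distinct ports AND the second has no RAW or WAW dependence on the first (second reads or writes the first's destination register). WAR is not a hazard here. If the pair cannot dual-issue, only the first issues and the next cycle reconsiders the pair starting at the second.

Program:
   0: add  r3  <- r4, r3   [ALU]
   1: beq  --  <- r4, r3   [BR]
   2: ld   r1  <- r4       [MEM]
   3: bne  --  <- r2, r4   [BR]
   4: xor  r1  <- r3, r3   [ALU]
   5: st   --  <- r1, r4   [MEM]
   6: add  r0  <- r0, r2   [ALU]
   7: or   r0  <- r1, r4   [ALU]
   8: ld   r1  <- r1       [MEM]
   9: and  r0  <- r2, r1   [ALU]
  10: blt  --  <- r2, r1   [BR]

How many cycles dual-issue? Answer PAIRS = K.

t=0 i0:add ; RAW r3
t=1 i1:beq ; no-port BR/MEM
t=2 i2:ld ; no-port MEM/BR
t=3 i3/i4:bne+xor ; dual
t=4 i5/i6:st+add ; dual
t=5 i7/i8:or+ld ; dual
t=6 i9/i10:and+blt ; dual

PAIRS = 4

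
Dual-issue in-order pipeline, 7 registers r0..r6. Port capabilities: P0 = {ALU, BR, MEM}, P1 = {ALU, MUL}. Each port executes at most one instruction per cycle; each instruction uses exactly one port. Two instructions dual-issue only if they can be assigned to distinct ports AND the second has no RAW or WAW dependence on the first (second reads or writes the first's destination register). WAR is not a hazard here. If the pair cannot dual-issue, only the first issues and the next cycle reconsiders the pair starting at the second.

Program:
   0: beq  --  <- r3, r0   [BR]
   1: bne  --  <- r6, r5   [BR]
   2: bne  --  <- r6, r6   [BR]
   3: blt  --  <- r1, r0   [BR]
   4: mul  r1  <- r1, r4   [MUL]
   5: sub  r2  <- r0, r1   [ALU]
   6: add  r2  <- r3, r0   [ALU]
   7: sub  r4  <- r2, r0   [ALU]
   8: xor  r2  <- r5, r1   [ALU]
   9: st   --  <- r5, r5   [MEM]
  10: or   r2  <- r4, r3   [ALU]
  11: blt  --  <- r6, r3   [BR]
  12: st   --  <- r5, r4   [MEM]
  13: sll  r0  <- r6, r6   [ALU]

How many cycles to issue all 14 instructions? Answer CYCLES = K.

CYCLES = 10

#0 head=0: beq.BR i0 no-port BR/BR
#1 head=1: bne.BR i1 no-port BR/BR
#2 head=2: bne.BR i2 no-port BR/BR
#3 head=3: blt.BR mul.MUL i3&i4 2-wide
#4 head=5: sub.ALU i5 WAW r2
#5 head=6: add.ALU i6 RAW r2
#6 head=7: sub.ALU xor.ALU i7&i8 2-wide
#7 head=9: st.MEM or.ALU i9&i10 2-wide
#8 head=11: blt.BR i11 no-port BR/MEM
#9 head=12: st.MEM sll.ALU i12&i13 2-wide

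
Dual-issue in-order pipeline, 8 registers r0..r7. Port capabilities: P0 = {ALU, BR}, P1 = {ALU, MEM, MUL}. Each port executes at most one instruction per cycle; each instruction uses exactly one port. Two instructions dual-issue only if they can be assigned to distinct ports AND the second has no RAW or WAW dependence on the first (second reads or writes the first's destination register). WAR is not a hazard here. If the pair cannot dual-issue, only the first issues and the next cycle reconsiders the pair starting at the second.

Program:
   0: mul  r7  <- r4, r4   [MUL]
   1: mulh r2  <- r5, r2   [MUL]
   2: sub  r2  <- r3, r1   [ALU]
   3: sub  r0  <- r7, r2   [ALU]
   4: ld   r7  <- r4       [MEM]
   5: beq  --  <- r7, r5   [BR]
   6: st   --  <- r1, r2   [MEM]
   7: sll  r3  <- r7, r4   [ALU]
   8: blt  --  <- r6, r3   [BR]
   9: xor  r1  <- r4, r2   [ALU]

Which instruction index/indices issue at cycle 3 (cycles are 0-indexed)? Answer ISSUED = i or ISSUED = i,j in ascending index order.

c0: i0 mul.MUL  no-port MUL/MUL
c1: i1 mulh.MUL  WAW r2
c2: i2 sub.ALU  RAW r2
c3: i3+i4 sub.ALU+ld.MEM  2-wide
c4: i5+i6 beq.BR+st.MEM  2-wide
c5: i7 sll.ALU  RAW r3
c6: i8+i9 blt.BR+xor.ALU  2-wide

ISSUED = 3,4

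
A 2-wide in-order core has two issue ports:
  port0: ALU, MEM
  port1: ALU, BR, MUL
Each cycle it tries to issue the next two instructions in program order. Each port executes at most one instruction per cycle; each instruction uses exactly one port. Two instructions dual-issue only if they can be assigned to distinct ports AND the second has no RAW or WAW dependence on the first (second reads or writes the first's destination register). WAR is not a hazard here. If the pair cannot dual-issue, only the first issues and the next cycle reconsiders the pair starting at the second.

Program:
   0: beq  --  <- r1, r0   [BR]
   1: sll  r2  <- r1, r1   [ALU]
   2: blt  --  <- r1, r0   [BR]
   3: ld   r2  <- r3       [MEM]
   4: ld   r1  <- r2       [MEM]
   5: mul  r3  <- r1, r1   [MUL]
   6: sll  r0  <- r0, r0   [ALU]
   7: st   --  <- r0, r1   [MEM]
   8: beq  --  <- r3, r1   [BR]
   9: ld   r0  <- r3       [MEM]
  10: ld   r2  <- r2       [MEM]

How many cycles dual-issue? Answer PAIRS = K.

t=0 i0+i1:beq.BR/sll.ALU ; 2-wide
t=1 i2+i3:blt.BR/ld.MEM ; 2-wide
t=2 i4:ld.MEM ; RAW r1
t=3 i5+i6:mul.MUL/sll.ALU ; 2-wide
t=4 i7+i8:st.MEM/beq.BR ; 2-wide
t=5 i9:ld.MEM ; no-port MEM/MEM
t=6 i10:ld.MEM ; tail

PAIRS = 4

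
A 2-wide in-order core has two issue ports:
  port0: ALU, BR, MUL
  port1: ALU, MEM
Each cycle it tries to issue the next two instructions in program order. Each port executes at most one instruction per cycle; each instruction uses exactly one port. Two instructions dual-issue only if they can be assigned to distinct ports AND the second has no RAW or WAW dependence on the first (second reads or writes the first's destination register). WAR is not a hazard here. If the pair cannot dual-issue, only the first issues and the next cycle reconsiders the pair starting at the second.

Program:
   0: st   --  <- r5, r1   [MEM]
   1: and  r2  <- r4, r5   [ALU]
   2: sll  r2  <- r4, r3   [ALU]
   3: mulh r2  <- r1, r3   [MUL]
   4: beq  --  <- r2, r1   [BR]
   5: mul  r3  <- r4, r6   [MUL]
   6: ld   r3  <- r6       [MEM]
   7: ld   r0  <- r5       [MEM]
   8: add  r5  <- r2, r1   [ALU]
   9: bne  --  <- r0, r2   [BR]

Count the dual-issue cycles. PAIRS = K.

PAIRS = 2

#0 head=0: st.MEM+and.ALU i0&i1 2-wide
#1 head=2: sll.ALU i2 WAW r2
#2 head=3: mulh.MUL i3 no-port MUL/BR
#3 head=4: beq.BR i4 no-port BR/MUL
#4 head=5: mul.MUL i5 WAW r3
#5 head=6: ld.MEM i6 no-port MEM/MEM
#6 head=7: ld.MEM+add.ALU i7&i8 2-wide
#7 head=9: bne.BR i9 tail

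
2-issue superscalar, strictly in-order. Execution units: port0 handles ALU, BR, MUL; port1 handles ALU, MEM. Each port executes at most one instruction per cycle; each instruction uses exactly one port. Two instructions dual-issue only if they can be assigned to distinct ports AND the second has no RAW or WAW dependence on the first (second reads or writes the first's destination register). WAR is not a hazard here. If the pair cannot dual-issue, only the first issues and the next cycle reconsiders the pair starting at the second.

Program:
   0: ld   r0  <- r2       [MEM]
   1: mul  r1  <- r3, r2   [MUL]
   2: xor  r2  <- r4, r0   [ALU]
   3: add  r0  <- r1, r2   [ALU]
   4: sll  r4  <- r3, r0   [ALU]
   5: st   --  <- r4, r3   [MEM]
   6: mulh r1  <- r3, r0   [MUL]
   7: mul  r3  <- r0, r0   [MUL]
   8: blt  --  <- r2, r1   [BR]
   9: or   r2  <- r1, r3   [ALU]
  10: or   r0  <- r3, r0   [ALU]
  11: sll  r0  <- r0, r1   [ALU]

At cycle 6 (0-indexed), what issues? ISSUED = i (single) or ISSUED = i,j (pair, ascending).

ISSUED = 8,9

0. ld;mul @i0+i1  | 2-wide
1. xor @i2  | RAW r2
2. add @i3  | RAW r0
3. sll @i4  | RAW r4
4. st;mulh @i5+i6  | 2-wide
5. mul @i7  | no-port MUL/BR
6. blt;or @i8+i9  | 2-wide
7. or @i10  | RAW+WAW r0
8. sll @i11  | tail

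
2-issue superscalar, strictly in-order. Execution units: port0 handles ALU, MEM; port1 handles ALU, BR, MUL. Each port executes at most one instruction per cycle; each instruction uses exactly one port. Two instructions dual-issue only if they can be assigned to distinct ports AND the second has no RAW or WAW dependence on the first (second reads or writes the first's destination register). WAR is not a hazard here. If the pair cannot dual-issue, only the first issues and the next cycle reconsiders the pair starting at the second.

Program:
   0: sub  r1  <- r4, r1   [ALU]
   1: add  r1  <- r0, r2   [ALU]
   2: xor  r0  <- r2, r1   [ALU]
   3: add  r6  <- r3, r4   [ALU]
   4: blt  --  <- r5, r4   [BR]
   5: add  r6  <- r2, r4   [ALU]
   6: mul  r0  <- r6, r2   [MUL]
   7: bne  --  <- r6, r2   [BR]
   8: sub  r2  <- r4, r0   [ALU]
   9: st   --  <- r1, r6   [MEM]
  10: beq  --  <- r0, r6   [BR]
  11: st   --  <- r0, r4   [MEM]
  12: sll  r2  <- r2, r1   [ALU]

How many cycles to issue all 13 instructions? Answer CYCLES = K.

  cy0 -> i0 (sub.ALU) WAW r1
  cy1 -> i1 (add.ALU) RAW r1
  cy2 -> i2,i3 (xor.ALU;add.ALU) pair
  cy3 -> i4,i5 (blt.BR;add.ALU) pair
  cy4 -> i6 (mul.MUL) no-port MUL/BR
  cy5 -> i7,i8 (bne.BR;sub.ALU) pair
  cy6 -> i9,i10 (st.MEM;beq.BR) pair
  cy7 -> i11,i12 (st.MEM;sll.ALU) pair

CYCLES = 8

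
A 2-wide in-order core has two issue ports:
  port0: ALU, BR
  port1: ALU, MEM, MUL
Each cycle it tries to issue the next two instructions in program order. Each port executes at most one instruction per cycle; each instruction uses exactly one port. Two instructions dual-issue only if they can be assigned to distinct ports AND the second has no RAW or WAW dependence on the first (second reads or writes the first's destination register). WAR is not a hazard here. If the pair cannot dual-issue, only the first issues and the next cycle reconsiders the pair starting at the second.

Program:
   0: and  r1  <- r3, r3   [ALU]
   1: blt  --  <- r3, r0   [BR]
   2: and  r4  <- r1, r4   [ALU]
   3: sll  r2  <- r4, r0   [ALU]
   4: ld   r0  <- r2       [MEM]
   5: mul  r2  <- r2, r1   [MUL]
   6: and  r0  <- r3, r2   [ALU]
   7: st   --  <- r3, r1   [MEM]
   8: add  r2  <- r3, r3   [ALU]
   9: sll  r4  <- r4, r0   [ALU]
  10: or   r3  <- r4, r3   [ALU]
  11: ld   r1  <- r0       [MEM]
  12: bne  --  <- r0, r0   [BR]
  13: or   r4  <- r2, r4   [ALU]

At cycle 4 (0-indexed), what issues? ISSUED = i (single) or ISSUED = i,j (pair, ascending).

#0 head=0: and;blt i0,i1 2-wide
#1 head=2: and i2 RAW r4
#2 head=3: sll i3 RAW r2
#3 head=4: ld i4 no-port MEM/MUL
#4 head=5: mul i5 RAW r2
#5 head=6: and;st i6,i7 2-wide
#6 head=8: add;sll i8,i9 2-wide
#7 head=10: or;ld i10,i11 2-wide
#8 head=12: bne;or i12,i13 2-wide

ISSUED = 5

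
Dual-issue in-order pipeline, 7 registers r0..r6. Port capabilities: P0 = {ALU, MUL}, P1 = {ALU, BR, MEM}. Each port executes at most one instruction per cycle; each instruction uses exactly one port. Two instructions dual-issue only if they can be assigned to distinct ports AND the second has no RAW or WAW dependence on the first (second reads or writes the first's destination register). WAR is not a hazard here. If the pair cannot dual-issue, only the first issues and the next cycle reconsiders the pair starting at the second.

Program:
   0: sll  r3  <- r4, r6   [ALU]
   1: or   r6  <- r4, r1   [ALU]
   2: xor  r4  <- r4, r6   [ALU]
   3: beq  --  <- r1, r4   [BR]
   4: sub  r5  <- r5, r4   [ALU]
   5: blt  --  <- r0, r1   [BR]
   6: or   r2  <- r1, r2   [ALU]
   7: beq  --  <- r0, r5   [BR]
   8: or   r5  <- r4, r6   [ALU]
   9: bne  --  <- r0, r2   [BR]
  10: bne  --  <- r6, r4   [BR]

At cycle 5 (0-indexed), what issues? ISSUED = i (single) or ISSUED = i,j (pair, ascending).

ISSUED = 9

#0 head=0: sll.ALU or.ALU i0+i1 pair
#1 head=2: xor.ALU i2 RAW r4
#2 head=3: beq.BR sub.ALU i3+i4 pair
#3 head=5: blt.BR or.ALU i5+i6 pair
#4 head=7: beq.BR or.ALU i7+i8 pair
#5 head=9: bne.BR i9 no-port BR/BR
#6 head=10: bne.BR i10 tail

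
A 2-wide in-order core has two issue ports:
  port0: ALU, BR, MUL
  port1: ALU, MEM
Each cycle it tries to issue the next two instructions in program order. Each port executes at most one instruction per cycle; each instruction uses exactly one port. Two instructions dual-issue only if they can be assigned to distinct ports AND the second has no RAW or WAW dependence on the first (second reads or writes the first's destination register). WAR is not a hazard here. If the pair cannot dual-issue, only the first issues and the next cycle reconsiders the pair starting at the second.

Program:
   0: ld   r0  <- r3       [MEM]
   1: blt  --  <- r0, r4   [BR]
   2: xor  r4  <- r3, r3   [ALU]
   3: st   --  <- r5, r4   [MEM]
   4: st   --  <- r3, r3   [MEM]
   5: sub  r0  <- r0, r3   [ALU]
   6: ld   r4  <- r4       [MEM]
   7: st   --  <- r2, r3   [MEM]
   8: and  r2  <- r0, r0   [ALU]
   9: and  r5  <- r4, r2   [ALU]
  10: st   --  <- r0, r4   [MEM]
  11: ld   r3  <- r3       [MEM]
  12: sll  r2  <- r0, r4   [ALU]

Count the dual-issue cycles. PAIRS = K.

PAIRS = 5

t=0 i0:ld.MEM ; RAW r0
t=1 i1/i2:blt.BR xor.ALU ; pair
t=2 i3:st.MEM ; no-port MEM/MEM
t=3 i4/i5:st.MEM sub.ALU ; pair
t=4 i6:ld.MEM ; no-port MEM/MEM
t=5 i7/i8:st.MEM and.ALU ; pair
t=6 i9/i10:and.ALU st.MEM ; pair
t=7 i11/i12:ld.MEM sll.ALU ; pair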